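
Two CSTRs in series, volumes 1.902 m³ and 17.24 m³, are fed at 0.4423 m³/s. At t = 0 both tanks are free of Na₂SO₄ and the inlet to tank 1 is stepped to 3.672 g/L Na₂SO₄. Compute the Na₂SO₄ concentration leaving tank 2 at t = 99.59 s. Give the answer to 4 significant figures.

Time constants: τᵢ = Vᵢ/Q for each well-mixed tank.
τ₁ = 1.902/0.4423 = 4.30025 s; τ₂ = 17.24/0.4423 = 38.9781 s.
Tank 1: C₁ = C_in(1 − e^(−t/τ₁)). Tank 2 (τ₁ ≠ τ₂): C₂ = C_in[1 − (τ₁ e^(−t/τ₁) − τ₂ e^(−t/τ₂))/(τ₁ − τ₂)].
At t = 99.59: e^(−t/τ₁) = 8.75225e-11, e^(−t/τ₂) = 0.0776902.
C₂ = 3.672·[1 − (4.30025·8.75225e-11 − 38.9781·0.0776902)/(-34.6778)] = 3.672·0.912676 = 3.35135 g/L.

3.351 g/L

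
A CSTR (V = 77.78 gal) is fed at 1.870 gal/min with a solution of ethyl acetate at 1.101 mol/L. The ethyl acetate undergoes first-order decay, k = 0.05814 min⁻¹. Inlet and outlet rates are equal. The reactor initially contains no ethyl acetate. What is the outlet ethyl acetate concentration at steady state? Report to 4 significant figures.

0.3221 mol/L

Species balance: V dC/dt = Q C_in − Q C − k V C.
Steady state (dC/dt = 0): C_ss = Q C_in/(Q + kV) = C_in/(1 + kV/Q).
C_ss = 1.870·1.101/(1.870 + 0.05814·77.78) = 2.05887/6.39213 = 0.322095 mol/L.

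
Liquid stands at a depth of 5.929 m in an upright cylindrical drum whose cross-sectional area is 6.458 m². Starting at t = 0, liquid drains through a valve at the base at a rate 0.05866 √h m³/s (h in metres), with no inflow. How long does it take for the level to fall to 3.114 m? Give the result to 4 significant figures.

147.6 s

A dh/dt = −Q_out = −0.05866 √h.
∫ h^(−1/2) dh = −(0.05866/A) ∫ dt, giving 2√h = 2√h₀ − (0.05866/A) t.
t = 2A(√h₀ − √h)/0.05866 = 2·6.458·(√5.929 − √3.114)/0.05866
  = 12.9160 × (2.43495 − 1.76465) / 0.05866 = 147.590 s.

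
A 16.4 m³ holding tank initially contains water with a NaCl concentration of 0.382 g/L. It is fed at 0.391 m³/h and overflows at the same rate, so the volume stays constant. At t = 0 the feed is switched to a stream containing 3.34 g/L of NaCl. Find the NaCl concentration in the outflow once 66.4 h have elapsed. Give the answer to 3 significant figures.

2.73 g/L

Accumulation = in − out for the solute gives V dC/dt = Q(C_in − C).
Rewrite as dC/dt + C/τ = C_in/τ, τ = V/Q = 41.944 h.
Solution: C(t) = C_in + (C₀ − C_in) e^(−t/τ).
C(66.4) = 3.34 + (0.382 − 3.34)·e^(−66.4/41.944) = 3.34 + (-2.9580)·0.20534 = 2.7326 g/L.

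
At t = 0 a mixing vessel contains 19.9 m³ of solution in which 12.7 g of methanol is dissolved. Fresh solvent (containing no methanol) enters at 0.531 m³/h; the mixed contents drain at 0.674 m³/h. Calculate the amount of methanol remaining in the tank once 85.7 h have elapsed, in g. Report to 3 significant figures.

0.140 g

Total volume: dV/dt = Q_in − Q_out = -0.14300 m³/h, so V(t) = 19.9 − 0.14300 t and V(85.7) = 7.6449 m³.
No methanol enters, so dm/dt = −Q_out · (m/V).
Separate: dm/m = −Q_out dt/V(t) ⇒ ln(m/m₀) = −(Q_out/(Q_in−Q_out)) ln(V/V₀).
m = m₀ (V₀/V)^(Q_out/(Q_in−Q_out)) = 12.7 × (19.9/7.6449)^(-4.7133) = 0.13980 g.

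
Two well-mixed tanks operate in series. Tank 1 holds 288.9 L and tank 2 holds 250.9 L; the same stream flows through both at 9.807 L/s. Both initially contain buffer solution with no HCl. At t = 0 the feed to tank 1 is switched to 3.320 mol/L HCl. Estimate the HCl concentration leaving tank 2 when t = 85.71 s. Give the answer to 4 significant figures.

Species balance on tank i: dCᵢ/dt = (Cᵢ₋₁ − Cᵢ)/τᵢ with τᵢ = Vᵢ/Q.
τ₁ = 288.9/9.807 = 29.4586 s; τ₂ = 250.9/9.807 = 25.5838 s.
Solving the cascade with C₁(0)=C₂(0)=0 gives C₂(t) = C_in[1 − (τ₁ e^(−t/τ₁) − τ₂ e^(−t/τ₂))/(τ₁ − τ₂)].
At t = 85.71: e^(−t/τ₁) = 0.0545023, e^(−t/τ₂) = 0.0350783.
C₂ = 3.320·[1 − (29.4586·0.0545023 − 25.5838·0.0350783)/(3.87478)] = 3.320·0.817248 = 2.71326 mol/L.

2.713 mol/L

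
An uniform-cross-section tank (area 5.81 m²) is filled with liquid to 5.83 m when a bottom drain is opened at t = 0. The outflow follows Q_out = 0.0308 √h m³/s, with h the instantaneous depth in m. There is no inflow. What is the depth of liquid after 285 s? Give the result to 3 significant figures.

With no inflow, A dh/dt = −0.0308 √h.
Separate and integrate: 2(√h − √h₀) = −(0.0308/A) t.
√h = √5.83 − 0.0308·285/(2·5.81) = 2.4145 − 0.75542 = 1.6591.
h = 1.6591² = 2.7527 m.

2.75 m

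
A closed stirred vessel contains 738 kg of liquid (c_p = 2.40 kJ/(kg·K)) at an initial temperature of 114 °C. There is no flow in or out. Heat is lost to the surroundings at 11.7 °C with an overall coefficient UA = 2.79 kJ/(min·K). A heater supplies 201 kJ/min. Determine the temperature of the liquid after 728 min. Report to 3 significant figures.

First-law balance (no shaft work): M c_p dT/dt = −UA(T − T_amb) + Q̇.
dT/dt = (T_ss − T)/τ with T_ss = T_amb + Q̇/UA = 11.7 + 201/2.79 = 83.743 °C, τ = M c_p/UA = 738·2.40/2.79 = 634.84 min.
T approaches T_ss exponentially: T(t) = T_ss + (T₀ − T_ss) e^(−t/τ).
T(728) = 83.743 + (30.257)·0.31767 = 93.355 °C.

93.4 °C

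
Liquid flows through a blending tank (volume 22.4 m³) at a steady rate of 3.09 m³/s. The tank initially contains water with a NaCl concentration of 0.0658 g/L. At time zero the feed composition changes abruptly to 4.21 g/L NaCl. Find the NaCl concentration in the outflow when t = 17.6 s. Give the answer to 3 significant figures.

Transient balance on the dissolved component: V dC/dt = Q(C_in − C).
Time constant τ = V/Q = 22.4/3.09 = 7.2492 s.
Integrating: C(t) = C_in + (C₀ − C_in) e^(−t/τ).
C(17.6) = 4.21 + (0.0658 − 4.21)·e^(−17.6/7.2492) = 4.21 + (-4.1442)·0.088226 = 3.8444 g/L.

3.84 g/L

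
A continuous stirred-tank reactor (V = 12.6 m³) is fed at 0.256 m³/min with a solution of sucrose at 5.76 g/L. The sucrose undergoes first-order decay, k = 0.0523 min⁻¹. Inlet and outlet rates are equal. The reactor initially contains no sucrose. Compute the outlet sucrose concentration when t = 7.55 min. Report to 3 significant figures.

Accumulation = in − out − consumed: V dC/dt = Q C_in − Q C − k V C.
dC/dt = (Q/V) C_in − (Q/V + k) C; effective rate a = Q/V + k = 0.020317 + 0.0523 = 0.072617 min⁻¹.
C_ss = Q C_in/(Q + kV) = 1.6116 g/L; C(t) = C_ss + (C₀ − C_ss) e^(−a t).
C(7.55) = 1.6116 + (-1.6116)·e^(−0.072617·7.55) = 1.6116 + (-1.6116)·0.57795 = 0.68016 g/L.

0.680 g/L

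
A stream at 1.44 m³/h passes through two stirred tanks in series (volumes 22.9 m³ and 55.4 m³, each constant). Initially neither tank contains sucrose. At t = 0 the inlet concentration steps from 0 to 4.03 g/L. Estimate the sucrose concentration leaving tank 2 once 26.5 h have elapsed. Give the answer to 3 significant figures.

Species balance on tank i: dCᵢ/dt = (Cᵢ₋₁ − Cᵢ)/τᵢ with τᵢ = Vᵢ/Q.
τ₁ = 22.9/1.44 = 15.903 h; τ₂ = 55.4/1.44 = 38.472 h.
Tank 1: C₁ = C_in(1 − e^(−t/τ₁)). Tank 2 (τ₁ ≠ τ₂): C₂ = C_in[1 − (τ₁ e^(−t/τ₁) − τ₂ e^(−t/τ₂))/(τ₁ − τ₂)].
At t = 26.5: e^(−t/τ₁) = 0.18893, e^(−t/τ₂) = 0.50217.
C₂ = 4.03·[1 − (15.903·0.18893 − 38.472·0.50217)/(-22.569)] = 4.03·0.27711 = 1.1168 g/L.

1.12 g/L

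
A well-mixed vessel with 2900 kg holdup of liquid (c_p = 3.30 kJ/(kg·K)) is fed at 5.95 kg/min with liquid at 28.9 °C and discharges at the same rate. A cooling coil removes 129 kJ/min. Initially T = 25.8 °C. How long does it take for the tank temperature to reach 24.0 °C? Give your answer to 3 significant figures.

M c_p dT/dt = ṁ c_p (T_in − T) − Q̇.
τ = M/ṁ = 487.39 min; T_ss = T_in − Q̇/(ṁ c_p) = 22.330 °C.
T(t) = T_ss + (T₀ − T_ss) e^(−t/τ). Set T = 24.0:
e^(−t/τ) = (24.0 − 22.330)/(25.8 − 22.330) = 0.48125
t = −487.39 · ln(0.48125) = 356.46 min.

356 min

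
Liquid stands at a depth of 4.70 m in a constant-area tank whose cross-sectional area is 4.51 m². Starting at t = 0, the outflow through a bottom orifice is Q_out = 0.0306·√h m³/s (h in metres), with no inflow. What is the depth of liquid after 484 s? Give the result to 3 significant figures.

Unsteady balance on liquid volume: A dh/dt = −0.0306 √h.
∫ h^(−1/2) dh = −(0.0306/A) ∫ dt, giving 2√h = 2√h₀ − (0.0306/A) t.
√h = √4.70 − 0.0306·484/(2·4.51) = 2.1679 − 1.6420 = 0.52600.
h = 0.52600² = 0.27667 m.

0.277 m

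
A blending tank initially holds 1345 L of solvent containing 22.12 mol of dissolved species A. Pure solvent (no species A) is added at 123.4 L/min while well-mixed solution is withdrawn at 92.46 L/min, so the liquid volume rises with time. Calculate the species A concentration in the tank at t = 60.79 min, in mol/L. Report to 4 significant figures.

Let m(t) be the amount of species A. Volume: V(t) = V₀ + (Q_in − Q_out) t = 1345 + 30.9400 t; V(60.79) = 3225.84 L.
No species A enters, so dm/dt = −Q_out · (m/V).
dm/m = −Q_out dt/(V₀ + 30.9400 t); integrating gives ln(m/m₀) = −(Q_out/(Q_in−Q_out)) ln(V/V₀).
m = m₀ (V₀/V)^(Q_out/(Q_in−Q_out)) = 22.12 × (1345/3225.84)^(2.98836) = 1.61973 mol.
C = m/V = 1.61973/3225.84 = 0.000502111 mol/L.

0.0005021 mol/L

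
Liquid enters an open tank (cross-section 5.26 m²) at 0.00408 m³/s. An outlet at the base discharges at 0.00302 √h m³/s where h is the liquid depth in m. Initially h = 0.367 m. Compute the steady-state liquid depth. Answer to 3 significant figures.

A dh/dt = Q_in − 0.00302 √h. Steady state requires inflow = outflow:
Q_in = 0.00302 √h_ss ⇒ √h_ss = 0.00408/0.00302 = 1.3510.
h_ss = 1.3510² = 1.8252 m. (Since h₀ = 0.367 m < h_ss, the level will rise toward this value.)

1.83 m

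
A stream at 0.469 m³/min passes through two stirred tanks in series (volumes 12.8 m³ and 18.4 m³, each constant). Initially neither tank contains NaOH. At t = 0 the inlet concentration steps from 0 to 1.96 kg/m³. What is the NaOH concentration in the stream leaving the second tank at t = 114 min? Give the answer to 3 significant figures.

1.68 kg/m³

Species balance on tank i: dCᵢ/dt = (Cᵢ₋₁ − Cᵢ)/τᵢ with τᵢ = Vᵢ/Q.
τ₁ = 12.8/0.469 = 27.292 min; τ₂ = 18.4/0.469 = 39.232 min.
Solving the cascade with C₁(0)=C₂(0)=0 gives C₂(t) = C_in[1 − (τ₁ e^(−t/τ₁) − τ₂ e^(−t/τ₂))/(τ₁ − τ₂)].
At t = 114: e^(−t/τ₁) = 0.015344, e^(−t/τ₂) = 0.054707.
C₂ = 1.96·[1 − (27.292·0.015344 − 39.232·0.054707)/(-11.940)] = 1.96·0.85532 = 1.6764 kg/m³.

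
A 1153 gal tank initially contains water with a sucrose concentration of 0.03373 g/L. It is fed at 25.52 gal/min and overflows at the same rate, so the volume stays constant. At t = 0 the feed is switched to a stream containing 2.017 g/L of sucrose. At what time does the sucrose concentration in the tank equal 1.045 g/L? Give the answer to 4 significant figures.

32.22 min

Species balance: V dC/dt = Q(C_in − C) ⇒ τ = V/Q = 45.1803 min.
C(t) = C_in + (C₀ − C_in) e^(−t/τ). Set C = 1.045 and solve for t:
e^(−t/τ) = (C − C_in)/(C₀ − C_in) = (1.045 − 2.017)/(0.03373 − 2.017) = 0.490100
t = −τ ln(…) = 45.1803 × 0.713146 = 32.2201 min.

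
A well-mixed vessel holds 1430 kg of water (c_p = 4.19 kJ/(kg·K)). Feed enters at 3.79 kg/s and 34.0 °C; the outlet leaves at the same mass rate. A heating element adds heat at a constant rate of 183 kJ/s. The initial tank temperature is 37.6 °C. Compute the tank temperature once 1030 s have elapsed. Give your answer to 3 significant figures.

Energy balance: M c_p dT/dt = ṁ c_p (T_in − T) + 183.
τ = M/ṁ = 377.31 s; T_ss = T_in + Q̇/(ṁ c_p) = 34.0 + 183/(3.79·4.19) = 45.524 °C.
This is linear first-order; T(t) = T_ss + (T₀ − T_ss) e^(−t/τ).
T(1030) = 45.524 + (-7.9239)·e^(−1030/377.31) = 45.524 + (-7.9239)·0.065228 = 45.007 °C.

45.0 °C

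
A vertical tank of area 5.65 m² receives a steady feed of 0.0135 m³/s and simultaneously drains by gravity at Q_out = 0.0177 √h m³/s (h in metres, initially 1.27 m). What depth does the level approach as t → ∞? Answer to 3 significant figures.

Level balance: A dh/dt = 0.0135 − 0.0177 √h. Setting dh/dt = 0:
Q_in = 0.0177 √h_ss ⇒ √h_ss = 0.0135/0.0177 = 0.76271.
h_ss = 0.76271² = 0.58173 m. (Since h₀ = 1.27 m > h_ss, the level will fall toward this value.)

0.582 m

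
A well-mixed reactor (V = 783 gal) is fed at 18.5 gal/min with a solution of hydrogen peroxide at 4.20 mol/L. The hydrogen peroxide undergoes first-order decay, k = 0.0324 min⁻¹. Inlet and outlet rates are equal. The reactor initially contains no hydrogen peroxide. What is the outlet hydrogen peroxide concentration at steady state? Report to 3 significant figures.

1.77 mol/L

Species balance: V dC/dt = Q C_in − Q C − k V C.
Steady state (dC/dt = 0): C_ss = Q C_in/(Q + kV) = C_in/(1 + kV/Q).
C_ss = 18.5·4.20/(18.5 + 0.0324·783) = 77.700/43.869 = 1.7712 mol/L.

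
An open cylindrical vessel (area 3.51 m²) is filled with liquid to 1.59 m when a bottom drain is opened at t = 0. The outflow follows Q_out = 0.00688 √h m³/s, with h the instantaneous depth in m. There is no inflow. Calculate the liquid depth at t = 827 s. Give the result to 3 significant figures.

0.203 m

Accumulation of liquid (constant cross-section A): A dh/dt = −0.00688 √h.
Separate and integrate: 2(√h − √h₀) = −(0.00688/A) t.
√h = √1.59 − 0.00688·827/(2·3.51) = 1.2610 − 0.81051 = 0.45044.
h = 0.45044² = 0.20290 m.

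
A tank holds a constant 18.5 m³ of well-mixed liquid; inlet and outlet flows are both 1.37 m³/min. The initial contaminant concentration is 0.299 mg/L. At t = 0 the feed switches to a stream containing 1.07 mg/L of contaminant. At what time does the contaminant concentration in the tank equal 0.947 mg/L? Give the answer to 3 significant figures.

Species balance: V dC/dt = Q(C_in − C) ⇒ τ = V/Q = 13.504 min.
C(t) = C_in + (C₀ − C_in) e^(−t/τ). Set C = 0.947 and solve for t:
e^(−t/τ) = (C − C_in)/(C₀ − C_in) = (0.947 − 1.07)/(0.299 − 1.07) = 0.15953
t = −τ ln(…) = 13.504 × 1.8355 = 24.786 min.

24.8 min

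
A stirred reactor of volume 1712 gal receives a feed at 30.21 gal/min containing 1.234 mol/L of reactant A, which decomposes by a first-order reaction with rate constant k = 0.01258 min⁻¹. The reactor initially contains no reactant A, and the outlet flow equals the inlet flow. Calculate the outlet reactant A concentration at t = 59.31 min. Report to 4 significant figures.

Species balance: V dC/dt = Q C_in − Q C − k V C.
This is linear with rate a = Q/V + k = 0.0302260 min⁻¹.
C_ss = Q C_in/(Q + kV) = 0.720412 mol/L; C(t) = C_ss + (C₀ − C_ss) e^(−a t).
C(59.31) = 0.720412 + (-0.720412)·e^(−0.0302260·59.31) = 0.720412 + (-0.720412)·0.166509 = 0.600457 mol/L.

0.6005 mol/L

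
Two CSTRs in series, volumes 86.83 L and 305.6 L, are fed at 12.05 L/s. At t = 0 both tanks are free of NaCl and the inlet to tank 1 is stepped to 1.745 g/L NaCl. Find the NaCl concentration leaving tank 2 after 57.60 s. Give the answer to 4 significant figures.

Time constants: τᵢ = Vᵢ/Q for each well-mixed tank.
τ₁ = 86.83/12.05 = 7.20581 s; τ₂ = 305.6/12.05 = 25.3610 s.
Solving the cascade with C₁(0)=C₂(0)=0 gives C₂(t) = C_in[1 − (τ₁ e^(−t/τ₁) − τ₂ e^(−t/τ₂))/(τ₁ − τ₂)].
At t = 57.60: e^(−t/τ₁) = 0.000337633, e^(−t/τ₂) = 0.103188.
C₂ = 1.745·[1 − (7.20581·0.000337633 − 25.3610·0.103188)/(-18.1552)] = 1.745·0.855991 = 1.49370 g/L.

1.494 g/L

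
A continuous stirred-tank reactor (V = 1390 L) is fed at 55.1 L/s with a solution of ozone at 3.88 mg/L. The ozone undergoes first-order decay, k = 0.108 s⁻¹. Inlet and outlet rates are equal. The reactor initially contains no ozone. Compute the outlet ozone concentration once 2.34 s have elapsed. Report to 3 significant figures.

V dC/dt = Q(C_in − C) − k V C.
This is linear with rate a = Q/V + k = 0.14764 s⁻¹.
C_ss = Q C_in/(Q + kV) = 1.0418 mg/L; C(t) = C_ss + (C₀ − C_ss) e^(−a t).
C(2.34) = 1.0418 + (-1.0418)·e^(−0.14764·2.34) = 1.0418 + (-1.0418)·0.70788 = 0.30431 mg/L.

0.304 mg/L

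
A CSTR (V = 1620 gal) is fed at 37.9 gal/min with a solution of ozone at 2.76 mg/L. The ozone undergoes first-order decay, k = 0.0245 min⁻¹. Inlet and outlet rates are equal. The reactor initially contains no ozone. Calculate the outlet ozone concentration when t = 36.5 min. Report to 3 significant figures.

1.11 mg/L

V dC/dt = Q(C_in − C) − k V C.
dC/dt = (Q/V) C_in − (Q/V + k) C; effective rate a = Q/V + k = 0.023395 + 0.0245 = 0.047895 min⁻¹.
C_ss = Q C_in/(Q + kV) = 1.3482 mg/L; C(t) = C_ss + (C₀ − C_ss) e^(−a t).
C(36.5) = 1.3482 + (-1.3482)·e^(−0.047895·36.5) = 1.3482 + (-1.3482)·0.17409 = 1.1135 mg/L.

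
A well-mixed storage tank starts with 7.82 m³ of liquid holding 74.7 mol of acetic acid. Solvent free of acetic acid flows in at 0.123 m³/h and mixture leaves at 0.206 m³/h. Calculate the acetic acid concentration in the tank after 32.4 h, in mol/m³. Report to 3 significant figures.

5.12 mol/m³

Total volume: dV/dt = Q_in − Q_out = -0.083000 m³/h, so V(t) = 7.82 − 0.083000 t and V(32.4) = 5.1308 m³.
No acetic acid enters, so dm/dt = −Q_out · (m/V).
Separate: dm/m = −Q_out dt/V(t) ⇒ ln(m/m₀) = −(Q_out/(Q_in−Q_out)) ln(V/V₀).
m = m₀ (V₀/V)^(Q_out/(Q_in−Q_out)) = 74.7 × (7.82/5.1308)^(-2.4819) = 26.247 mol.
C = m/V = 26.247/5.1308 = 5.1155 mol/m³.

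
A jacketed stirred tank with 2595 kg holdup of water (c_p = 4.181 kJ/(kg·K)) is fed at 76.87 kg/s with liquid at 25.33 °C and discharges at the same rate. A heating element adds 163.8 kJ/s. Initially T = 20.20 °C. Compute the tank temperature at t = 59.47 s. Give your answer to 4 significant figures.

M c_p dT/dt = ṁ c_p (T_in − T) + Q̇.
τ = M/ṁ = 33.7583 s; T_ss = T_in + Q̇/(ṁ c_p) = 25.33 + 163.8/(76.87·4.181) = 25.8397 °C.
This is linear first-order; T(t) = T_ss + (T₀ − T_ss) e^(−t/τ).
T(59.47) = 25.8397 + (-5.63966)·e^(−59.47/33.7583) = 25.8397 + (-5.63966)·0.171763 = 24.8710 °C.

24.87 °C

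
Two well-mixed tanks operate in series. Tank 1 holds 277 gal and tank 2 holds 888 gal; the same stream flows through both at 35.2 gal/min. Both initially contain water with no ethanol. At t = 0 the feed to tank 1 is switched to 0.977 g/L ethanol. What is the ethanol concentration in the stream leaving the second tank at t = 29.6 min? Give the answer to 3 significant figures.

Time constants: τᵢ = Vᵢ/Q for each well-mixed tank.
τ₁ = 277/35.2 = 7.8693 min; τ₂ = 888/35.2 = 25.227 min.
Solving the cascade with C₁(0)=C₂(0)=0 gives C₂(t) = C_in[1 − (τ₁ e^(−t/τ₁) − τ₂ e^(−t/τ₂))/(τ₁ − τ₂)].
At t = 29.6: e^(−t/τ₁) = 0.023250, e^(−t/τ₂) = 0.30933.
C₂ = 0.977·[1 − (7.8693·0.023250 − 25.227·0.30933)/(-17.358)] = 0.977·0.56097 = 0.54807 g/L.

0.548 g/L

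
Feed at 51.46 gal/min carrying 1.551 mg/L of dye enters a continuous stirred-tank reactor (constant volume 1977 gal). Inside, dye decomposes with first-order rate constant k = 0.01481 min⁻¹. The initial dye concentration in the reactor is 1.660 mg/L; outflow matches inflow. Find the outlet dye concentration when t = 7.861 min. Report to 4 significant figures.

Species balance: V dC/dt = Q C_in − Q C − k V C.
This is linear with rate a = Q/V + k = 0.0408393 min⁻¹.
C_ss = Q C_in/(Q + kV) = 0.988544 mg/L; C(t) = C_ss + (C₀ − C_ss) e^(−a t).
C(7.861) = 0.988544 + (0.671456)·e^(−0.0408393·7.861) = 0.988544 + (0.671456)·0.725396 = 1.47562 mg/L.

1.476 mg/L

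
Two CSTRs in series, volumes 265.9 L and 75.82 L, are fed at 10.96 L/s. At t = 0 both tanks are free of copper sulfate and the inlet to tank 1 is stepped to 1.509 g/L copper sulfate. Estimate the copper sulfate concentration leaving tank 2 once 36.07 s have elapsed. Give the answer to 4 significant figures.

Each tank obeys Vᵢ dCᵢ/dt = Q(Cᵢ₋₁ − Cᵢ), so τᵢ = Vᵢ/Q.
τ₁ = 265.9/10.96 = 24.2609 s; τ₂ = 75.82/10.96 = 6.91788 s.
Solving the cascade with C₁(0)=C₂(0)=0 gives C₂(t) = C_in[1 − (τ₁ e^(−t/τ₁) − τ₂ e^(−t/τ₂))/(τ₁ − τ₂)].
At t = 36.07: e^(−t/τ₁) = 0.226106, e^(−t/τ₂) = 0.00543975.
C₂ = 1.509·[1 − (24.2609·0.226106 − 6.91788·0.00543975)/(17.3431)] = 1.509·0.685874 = 1.03498 g/L.

1.035 g/L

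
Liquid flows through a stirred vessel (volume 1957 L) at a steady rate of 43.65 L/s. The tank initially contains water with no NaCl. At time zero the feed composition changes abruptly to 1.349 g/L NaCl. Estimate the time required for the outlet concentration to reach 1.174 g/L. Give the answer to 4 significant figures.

Species balance: V dC/dt = Q(C_in − C) ⇒ τ = V/Q = 44.8339 s.
C(t) = C_in + (C₀ − C_in) e^(−t/τ). Set C = 1.174 and solve for t:
e^(−t/τ) = (C − C_in)/(C₀ − C_in) = (1.174 − 1.349)/(0 − 1.349) = 0.129726
t = −τ ln(…) = 44.8339 × 2.04233 = 91.5658 s.

91.57 s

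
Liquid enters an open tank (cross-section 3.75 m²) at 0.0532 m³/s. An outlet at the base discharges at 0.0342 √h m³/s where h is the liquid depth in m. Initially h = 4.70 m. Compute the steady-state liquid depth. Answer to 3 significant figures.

A dh/dt = Q_in − 0.0342 √h. Steady state requires inflow = outflow:
Q_in = 0.0342 √h_ss ⇒ √h_ss = 0.0532/0.0342 = 1.5556.
h_ss = 1.5556² = 2.4198 m. (Since h₀ = 4.70 m > h_ss, the level will fall toward this value.)

2.42 m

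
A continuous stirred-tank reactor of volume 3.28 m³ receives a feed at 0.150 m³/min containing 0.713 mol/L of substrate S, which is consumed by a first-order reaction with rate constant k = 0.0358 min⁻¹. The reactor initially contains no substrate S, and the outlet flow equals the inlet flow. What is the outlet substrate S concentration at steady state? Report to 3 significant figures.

0.400 mol/L

Accumulation = in − out − consumed: V dC/dt = Q C_in − Q C − k V C.
At steady state: 0 = Q C_in − (Q + kV) C_ss, so C_ss = Q C_in/(Q + kV).
C_ss = 0.150·0.713/(0.150 + 0.0358·3.28) = 0.10695/0.26742 = 0.39993 mol/L.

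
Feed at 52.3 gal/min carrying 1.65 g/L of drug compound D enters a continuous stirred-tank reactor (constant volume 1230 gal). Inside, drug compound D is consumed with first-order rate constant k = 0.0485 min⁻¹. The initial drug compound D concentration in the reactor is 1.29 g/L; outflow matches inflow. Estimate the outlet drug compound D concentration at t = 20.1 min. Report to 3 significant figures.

Species balance: V dC/dt = Q C_in − Q C − k V C.
This is linear with rate a = Q/V + k = 0.091020 min⁻¹.
C_ss = Q C_in/(Q + kV) = 0.77080 g/L; C(t) = C_ss + (C₀ − C_ss) e^(−a t).
C(20.1) = 0.77080 + (0.51920)·e^(−0.091020·20.1) = 0.77080 + (0.51920)·0.16049 = 0.85413 g/L.

0.854 g/L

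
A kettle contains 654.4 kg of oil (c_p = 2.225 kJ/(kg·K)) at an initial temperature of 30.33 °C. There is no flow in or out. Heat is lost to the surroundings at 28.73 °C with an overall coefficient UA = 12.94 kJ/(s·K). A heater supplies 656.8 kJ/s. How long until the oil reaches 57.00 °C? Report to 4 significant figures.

88.00 s

M c_p dT/dt = −UA(T − T_amb) + Q̇.
τ = M c_p/UA = 112.522 s; T_ss = T_amb + Q̇/UA = 28.73 + 656.8/12.94 = 79.4873 °C.
T(t) = T_ss + (T₀ − T_ss)e^(−t/τ); set T = 57.00:
t = −τ ln[(T − T_ss)/(T₀ − T_ss)] = −112.522 · ln(0.457456) = 88.0008 s.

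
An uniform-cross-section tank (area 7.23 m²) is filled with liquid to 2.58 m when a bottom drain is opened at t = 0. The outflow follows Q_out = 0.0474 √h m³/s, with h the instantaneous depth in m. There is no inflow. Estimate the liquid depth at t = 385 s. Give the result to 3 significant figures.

0.118 m

A dh/dt = −Q_out = −0.0474 √h.
∫ h^(−1/2) dh = −(0.0474/A) ∫ dt, giving 2√h = 2√h₀ − (0.0474/A) t.
√h = √2.58 − 0.0474·385/(2·7.23) = 1.6062 − 1.2620 = 0.34420.
h = 0.34420² = 0.11848 m.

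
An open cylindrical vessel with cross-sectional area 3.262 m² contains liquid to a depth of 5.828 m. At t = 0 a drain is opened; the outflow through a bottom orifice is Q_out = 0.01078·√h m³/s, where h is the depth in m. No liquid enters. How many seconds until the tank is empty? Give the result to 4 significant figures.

1461 s

Volume balance on the tank: A dh/dt = −0.01078 √h.
This is separable: 2 d(√h)/dt = −0.01078/A, so √h = √h₀ − (0.01078/(2A)) t.
Set h = 0: 2√h₀ = (0.01078/A) t_empty ⇒ t_empty = 2A√h₀/0.01078.
t_empty = 2·3.262·√5.828/0.01078 = 6.52400·2.41413/0.01078 = 1461.02 s.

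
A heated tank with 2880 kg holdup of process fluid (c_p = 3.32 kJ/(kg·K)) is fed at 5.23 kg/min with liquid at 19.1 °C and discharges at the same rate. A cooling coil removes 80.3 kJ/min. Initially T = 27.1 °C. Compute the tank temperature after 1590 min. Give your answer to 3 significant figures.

M c_p dT/dt = ṁ c_p (T_in − T) − Q̇.
τ = M/ṁ = 550.67 min; T_ss = T_in − Q̇/(ṁ c_p) = 19.1 − 80.3/(5.23·3.32) = 14.475 °C.
Integrating: T(t) = T_ss + (T₀ − T_ss) e^(−t/τ).
T(1590) = 14.475 + (12.625)·e^(−1590/550.67) = 14.475 + (12.625)·0.055721 = 15.179 °C.

15.2 °C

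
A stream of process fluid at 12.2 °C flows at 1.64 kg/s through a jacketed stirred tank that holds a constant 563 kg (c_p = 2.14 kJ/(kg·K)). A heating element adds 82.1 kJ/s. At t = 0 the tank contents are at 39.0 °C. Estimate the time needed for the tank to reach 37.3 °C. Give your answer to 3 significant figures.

M c_p dT/dt = ṁ c_p (T_in − T) + Q̇.
τ = M/ṁ = 343.29 s; T_ss = T_in + Q̇/(ṁ c_p) = 35.593 °C.
T(t) = T_ss + (T₀ − T_ss) e^(−t/τ). Set T = 37.3:
e^(−t/τ) = (37.3 − 35.593)/(39.0 − 35.593) = 0.50103
t = −343.29 · ln(0.50103) = 237.25 s.

237 s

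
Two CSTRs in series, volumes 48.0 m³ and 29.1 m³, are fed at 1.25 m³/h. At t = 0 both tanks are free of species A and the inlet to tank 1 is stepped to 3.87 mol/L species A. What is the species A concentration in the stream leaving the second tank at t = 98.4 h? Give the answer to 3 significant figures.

Time constants: τᵢ = Vᵢ/Q for each well-mixed tank.
τ₁ = 48.0/1.25 = 38.400 h; τ₂ = 29.1/1.25 = 23.280 h.
Tank 1: C₁ = C_in(1 − e^(−t/τ₁)). Tank 2 (τ₁ ≠ τ₂): C₂ = C_in[1 − (τ₁ e^(−t/τ₁) − τ₂ e^(−t/τ₂))/(τ₁ − τ₂)].
At t = 98.4: e^(−t/τ₁) = 0.077112, e^(−t/τ₂) = 0.014599.
C₂ = 3.87·[1 − (38.400·0.077112 − 23.280·0.014599)/(15.120)] = 3.87·0.82664 = 3.1991 mol/L.

3.20 mol/L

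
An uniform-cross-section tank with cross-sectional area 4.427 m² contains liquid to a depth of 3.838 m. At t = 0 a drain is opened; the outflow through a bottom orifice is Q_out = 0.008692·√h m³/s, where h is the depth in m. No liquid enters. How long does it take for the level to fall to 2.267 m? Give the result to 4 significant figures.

461.9 s

A dh/dt = −Q_out = −0.008692 √h.
Separate and integrate: 2(√h − √h₀) = −(0.008692/A) t.
t = 2A(√h₀ − √h)/0.008692 = 2·4.427·(√3.838 − √2.267)/0.008692
  = 8.85400 × (1.95908 − 1.50566) / 0.008692 = 461.876 s.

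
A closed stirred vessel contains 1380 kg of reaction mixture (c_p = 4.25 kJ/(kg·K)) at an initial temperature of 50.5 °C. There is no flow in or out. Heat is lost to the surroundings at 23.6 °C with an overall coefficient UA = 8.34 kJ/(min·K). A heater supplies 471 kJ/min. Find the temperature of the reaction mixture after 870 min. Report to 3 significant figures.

Energy balance: M c_p dT/dt = −UA(T − T_amb) + Q̇.
dT/dt = (T_ss − T)/τ with T_ss = T_amb + Q̇/UA = 23.6 + 471/8.34 = 80.075 °C, τ = M c_p/UA = 1380·4.25/8.34 = 703.24 min.
This is linear first-order; T(t) = T_ss + (T₀ − T_ss) e^(−t/τ).
T(870) = 80.075 + (-29.575)·0.29021 = 71.492 °C.

71.5 °C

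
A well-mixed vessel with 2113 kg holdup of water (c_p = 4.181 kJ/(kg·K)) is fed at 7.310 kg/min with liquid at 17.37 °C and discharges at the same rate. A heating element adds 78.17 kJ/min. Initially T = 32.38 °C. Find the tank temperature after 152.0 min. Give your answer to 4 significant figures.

27.29 °C

First-law balance (no shaft work): M c_p dT/dt = ṁ c_p (T_in − T) + 78.17.
Rearrange: dT/dt = (T_ss − T)/τ with τ = M/ṁ = 289.056 min and T_ss = T_in + Q̇/(ṁ c_p) = 19.9277 °C.
This is linear first-order; T(t) = T_ss + (T₀ − T_ss) e^(−t/τ).
T(152.0) = 19.9277 + (12.4523)·e^(−152.0/289.056) = 19.9277 + (12.4523)·0.591053 = 27.2877 °C.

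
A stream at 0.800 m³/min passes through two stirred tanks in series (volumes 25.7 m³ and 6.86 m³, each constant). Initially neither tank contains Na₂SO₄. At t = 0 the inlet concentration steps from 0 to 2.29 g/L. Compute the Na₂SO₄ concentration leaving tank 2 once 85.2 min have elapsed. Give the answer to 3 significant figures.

Time constants: τᵢ = Vᵢ/Q for each well-mixed tank.
τ₁ = 25.7/0.800 = 32.125 min; τ₂ = 6.86/0.800 = 8.5750 min.
Tank 1: C₁ = C_in(1 − e^(−t/τ₁)). Tank 2 (τ₁ ≠ τ₂): C₂ = C_in[1 − (τ₁ e^(−t/τ₁) − τ₂ e^(−t/τ₂))/(τ₁ − τ₂)].
At t = 85.2: e^(−t/τ₁) = 0.070500, e^(−t/τ₂) = 4.8407e-05.
C₂ = 2.29·[1 − (32.125·0.070500 − 8.5750·4.8407e-05)/(23.550)] = 2.29·0.90385 = 2.0698 g/L.

2.07 g/L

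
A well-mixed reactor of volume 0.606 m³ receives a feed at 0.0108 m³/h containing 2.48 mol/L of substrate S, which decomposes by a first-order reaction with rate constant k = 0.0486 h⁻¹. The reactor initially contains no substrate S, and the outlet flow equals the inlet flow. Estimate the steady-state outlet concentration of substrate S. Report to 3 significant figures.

Species balance: V dC/dt = Q C_in − Q C − k V C.
Steady state (dC/dt = 0): C_ss = Q C_in/(Q + kV) = C_in/(1 + kV/Q).
C_ss = 0.0108·2.48/(0.0108 + 0.0486·0.606) = 0.026784/0.040252 = 0.66541 mol/L.

0.665 mol/L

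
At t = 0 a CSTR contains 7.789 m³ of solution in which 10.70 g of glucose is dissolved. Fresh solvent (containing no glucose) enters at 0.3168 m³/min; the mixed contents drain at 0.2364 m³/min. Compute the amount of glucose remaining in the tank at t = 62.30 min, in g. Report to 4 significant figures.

Total volume: dV/dt = Q_in − Q_out = 0.0804000 m³/min, so V(t) = 7.789 + 0.0804000 t and V(62.30) = 12.7979 m³.
Species balance (pure solvent in): dm/dt = −Q_out · m/V(t).
dm/m = −Q_out dt/(V₀ + 0.0804000 t); integrating gives ln(m/m₀) = −(Q_out/(Q_in−Q_out)) ln(V/V₀).
m = m₀ (V₀/V)^(Q_out/(Q_in−Q_out)) = 10.70 × (7.789/12.7979)^(2.94030) = 2.48477 g.

2.485 g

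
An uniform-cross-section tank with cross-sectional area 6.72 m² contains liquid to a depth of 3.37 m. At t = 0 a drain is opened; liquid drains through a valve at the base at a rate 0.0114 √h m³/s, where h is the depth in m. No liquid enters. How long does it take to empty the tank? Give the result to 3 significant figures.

With no inflow, A dh/dt = −0.0114 √h.
Separate and integrate: 2(√h − √h₀) = −(0.0114/A) t.
Set h = 0: 2√h₀ = (0.0114/A) t_empty ⇒ t_empty = 2A√h₀/0.0114.
t_empty = 2·6.72·√3.37/0.0114 = 13.440·1.8358/0.0114 = 2164.3 s.

2160 s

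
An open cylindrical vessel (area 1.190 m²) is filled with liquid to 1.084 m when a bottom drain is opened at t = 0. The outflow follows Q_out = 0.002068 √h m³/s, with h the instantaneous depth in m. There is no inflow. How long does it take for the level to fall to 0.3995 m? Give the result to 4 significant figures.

A dh/dt = −Q_out = −0.002068 √h.
This is separable: 2 d(√h)/dt = −0.002068/A, so √h = √h₀ − (0.002068/(2A)) t.
t = 2A(√h₀ − √h)/0.002068 = 2·1.190·(√1.084 − √0.3995)/0.002068
  = 2.38000 × (1.04115 − 0.632060) / 0.002068 = 470.813 s.

470.8 s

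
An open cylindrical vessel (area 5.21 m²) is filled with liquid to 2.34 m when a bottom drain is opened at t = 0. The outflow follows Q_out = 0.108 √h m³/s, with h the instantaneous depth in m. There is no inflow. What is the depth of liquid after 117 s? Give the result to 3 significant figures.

Volume balance on the tank: A dh/dt = −0.108 √h.
This is separable: 2 d(√h)/dt = −0.108/A, so √h = √h₀ − (0.108/(2A)) t.
√h = √2.34 − 0.108·117/(2·5.21) = 1.5297 − 1.2127 = 0.31704.
h = 0.31704² = 0.10051 m.

0.101 m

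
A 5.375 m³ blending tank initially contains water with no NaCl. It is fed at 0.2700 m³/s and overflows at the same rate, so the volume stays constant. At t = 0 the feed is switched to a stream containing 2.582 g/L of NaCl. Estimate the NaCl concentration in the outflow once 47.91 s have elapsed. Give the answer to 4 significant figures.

Unsteady species balance (constant V, well mixed): V dC/dt = Q(C_in − C).
Rewrite as dC/dt + C/τ = C_in/τ, τ = V/Q = 19.9074 s.
Integrating: C(t) = C_in + (C₀ − C_in) e^(−t/τ).
C(47.91) = 2.582 + (0 − 2.582)·e^(−47.91/19.9074) = 2.582 + (-2.58200)·0.0901174 = 2.34932 g/L.

2.349 g/L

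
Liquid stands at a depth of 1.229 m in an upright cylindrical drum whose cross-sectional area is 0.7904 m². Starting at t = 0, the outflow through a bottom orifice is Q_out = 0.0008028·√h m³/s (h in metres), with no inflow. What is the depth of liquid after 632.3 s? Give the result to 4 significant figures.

0.6201 m

A dh/dt = −Q_out = −0.0008028 √h.
Separate and integrate: 2(√h − √h₀) = −(0.0008028/A) t.
√h = √1.229 − 0.0008028·632.3/(2·0.7904) = 1.10860 − 0.321110 = 0.787493.
h = 0.787493² = 0.620145 m.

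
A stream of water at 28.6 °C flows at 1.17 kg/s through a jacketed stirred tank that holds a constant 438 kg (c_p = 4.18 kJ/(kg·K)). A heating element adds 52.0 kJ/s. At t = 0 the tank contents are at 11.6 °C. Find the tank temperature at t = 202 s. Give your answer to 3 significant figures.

23.1 °C

M c_p dT/dt = ṁ c_p (T_in − T) + Q̇.
τ = M/ṁ = 374.36 s; T_ss = T_in + Q̇/(ṁ c_p) = 28.6 + 52.0/(1.17·4.18) = 39.233 °C.
Integrating: T(t) = T_ss + (T₀ − T_ss) e^(−t/τ).
T(202) = 39.233 + (-27.633)·e^(−202/374.36) = 39.233 + (-27.633)·0.58299 = 23.123 °C.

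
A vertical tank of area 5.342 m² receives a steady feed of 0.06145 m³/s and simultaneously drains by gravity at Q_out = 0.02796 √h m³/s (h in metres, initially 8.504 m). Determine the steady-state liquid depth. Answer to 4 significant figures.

4.830 m

Level balance: A dh/dt = 0.06145 − 0.02796 √h. Setting dh/dt = 0:
Q_in = 0.02796 √h_ss ⇒ √h_ss = 0.06145/0.02796 = 2.19778.
h_ss = 2.19778² = 4.83025 m. (Since h₀ = 8.504 m > h_ss, the level will fall toward this value.)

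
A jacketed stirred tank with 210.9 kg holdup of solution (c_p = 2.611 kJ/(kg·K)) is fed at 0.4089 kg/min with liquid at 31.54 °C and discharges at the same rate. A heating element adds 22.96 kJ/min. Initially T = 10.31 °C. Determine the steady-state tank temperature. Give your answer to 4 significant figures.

Energy balance: M c_p dT/dt = ṁ c_p (T_in − T) + 22.96.
At steady state dT/dt = 0 ⇒ T_ss = T_in + Q̇/(ṁ c_p) = 31.54 + 22.96/(0.4089·2.611) = 53.0454 °C.

53.05 °C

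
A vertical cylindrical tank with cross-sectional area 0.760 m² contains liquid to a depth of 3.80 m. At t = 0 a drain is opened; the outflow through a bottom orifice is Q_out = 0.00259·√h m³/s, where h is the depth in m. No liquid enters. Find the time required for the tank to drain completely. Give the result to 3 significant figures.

With no inflow, A dh/dt = −0.00259 √h.
This is separable: 2 d(√h)/dt = −0.00259/A, so √h = √h₀ − (0.00259/(2A)) t.
Tank is empty when √h = 0: t_empty = 2A√h₀/0.00259.
t_empty = 2·0.760·√3.80/0.00259 = 1.5200·1.9494/0.00259 = 1144.0 s.

1140 s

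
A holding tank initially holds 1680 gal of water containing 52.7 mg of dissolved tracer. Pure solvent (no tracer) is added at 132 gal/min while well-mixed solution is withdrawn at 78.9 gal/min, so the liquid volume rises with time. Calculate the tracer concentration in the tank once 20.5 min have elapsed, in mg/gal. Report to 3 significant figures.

0.00906 mg/gal

Let m(t) be the amount of tracer. Volume: V(t) = V₀ + (Q_in − Q_out) t = 1680 + 53.100 t; V(20.5) = 2768.6 gal.
Solute balance: dm/dt = 0 − Q_out C = −Q_out m/V(t).
Separate: dm/m = −Q_out dt/V(t) ⇒ ln(m/m₀) = −(Q_out/(Q_in−Q_out)) ln(V/V₀).
m = m₀ (V₀/V)^(Q_out/(Q_in−Q_out)) = 52.7 × (1680/2768.6)^(1.4859) = 25.088 mg.
C = m/V = 25.088/2768.6 = 0.0090617 mg/gal.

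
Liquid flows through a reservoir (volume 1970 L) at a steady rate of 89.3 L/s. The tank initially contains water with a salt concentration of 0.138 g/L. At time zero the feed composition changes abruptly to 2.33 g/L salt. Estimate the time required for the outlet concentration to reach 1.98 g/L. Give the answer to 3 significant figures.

40.5 s

Unsteady species balance (constant V, well mixed): V dC/dt = Q(C_in − C), so τ = V/Q = 22.060 s.
C(t) = C_in + (C₀ − C_in) e^(−t/τ). Set C = 1.98 and solve for t:
e^(−t/τ) = (C − C_in)/(C₀ − C_in) = (1.98 − 2.33)/(0.138 − 2.33) = 0.15967
t = −τ ln(…) = 22.060 × 1.8346 = 40.473 s.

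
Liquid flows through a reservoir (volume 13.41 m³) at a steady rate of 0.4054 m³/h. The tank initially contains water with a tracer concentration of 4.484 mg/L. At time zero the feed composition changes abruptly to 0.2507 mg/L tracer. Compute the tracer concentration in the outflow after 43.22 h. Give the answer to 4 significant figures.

Mass balance on the solute (V constant): V dC/dt = Q(C_in − C).
Rewrite as dC/dt + C/τ = C_in/τ, τ = V/Q = 33.0784 h.
Integrating: C(t) = C_in + (C₀ − C_in) e^(−t/τ).
C(43.22) = 0.2507 + (4.484 − 0.2507)·e^(−43.22/33.0784) = 0.2507 + (4.23330)·0.270741 = 1.39683 mg/L.

1.397 mg/L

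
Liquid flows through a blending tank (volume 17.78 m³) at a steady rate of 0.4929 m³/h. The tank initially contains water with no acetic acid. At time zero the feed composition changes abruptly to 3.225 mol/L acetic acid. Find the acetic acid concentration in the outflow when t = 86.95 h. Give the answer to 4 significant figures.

2.935 mol/L

Mass balance on the solute (V constant): V dC/dt = Q(C_in − C).
Time constant τ = V/Q = 17.78/0.4929 = 36.0722 h.
C approaches C_in exponentially: C(t) = C_in + (C₀ − C_in) e^(−t/τ).
C(86.95) = 3.225 + (0 − 3.225)·e^(−86.95/36.0722) = 3.225 + (-3.22500)·0.0897756 = 2.93547 mol/L.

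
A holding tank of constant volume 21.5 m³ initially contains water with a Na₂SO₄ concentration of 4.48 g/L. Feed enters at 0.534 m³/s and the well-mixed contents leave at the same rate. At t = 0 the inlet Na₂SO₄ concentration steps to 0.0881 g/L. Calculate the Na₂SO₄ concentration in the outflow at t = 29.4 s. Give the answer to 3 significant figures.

2.20 g/L

Transient balance on the dissolved component: V dC/dt = Q(C_in − C).
So dC/dt = (C_in − C)/τ with τ = V/Q = 21.5/0.534 = 40.262 s.
C approaches C_in exponentially: C(t) = C_in + (C₀ − C_in) e^(−t/τ).
C(29.4) = 0.0881 + (4.48 − 0.0881)·e^(−29.4/40.262) = 0.0881 + (4.3919)·0.48181 = 2.2041 g/L.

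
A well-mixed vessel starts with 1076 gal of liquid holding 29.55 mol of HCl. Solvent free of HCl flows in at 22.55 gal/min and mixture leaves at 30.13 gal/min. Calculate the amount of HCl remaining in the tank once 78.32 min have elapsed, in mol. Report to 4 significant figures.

1.217 mol

Total volume: dV/dt = Q_in − Q_out = -7.58000 gal/min, so V(t) = 1076 − 7.58000 t and V(78.32) = 482.334 gal.
No HCl enters, so dm/dt = −Q_out · (m/V).
dm/m = −Q_out dt/(V₀ − 7.58000 t); integrating gives ln(m/m₀) = −(Q_out/(Q_in−Q_out)) ln(V/V₀).
m = m₀ (V₀/V)^(Q_out/(Q_in−Q_out)) = 29.55 × (1076/482.334)^(-3.97493) = 1.21741 mol.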